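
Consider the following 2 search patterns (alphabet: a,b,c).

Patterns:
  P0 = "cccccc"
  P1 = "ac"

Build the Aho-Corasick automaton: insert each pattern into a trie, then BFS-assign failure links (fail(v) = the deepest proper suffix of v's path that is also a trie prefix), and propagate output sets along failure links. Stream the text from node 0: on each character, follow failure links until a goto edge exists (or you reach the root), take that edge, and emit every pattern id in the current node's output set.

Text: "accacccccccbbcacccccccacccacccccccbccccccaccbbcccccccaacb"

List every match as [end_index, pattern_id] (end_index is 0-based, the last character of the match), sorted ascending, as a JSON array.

Construct AC machine:
Trie (insert patterns):
  n0 'ε': a→7 c→1
  n1 'c': c→2
  n2 'cc': c→3
  n3 'ccc': c→4
  n4 'cccc': c→5
  n5 'ccccc': c→6
  n6 'cccccc': ·  [P0 ends]
  n7 'a': c→8
  n8 'ac': ·  [P1 ends]

BFS fail/out derivation:
  n1('c'): parent n0 fail=0; on 'c' 0 → fail=0;  out ∅∪∅=∅
  n7('a'): parent n0 fail=0; on 'a' 0 → fail=0;  out ∅∪∅=∅
  n2('cc'): parent n1 fail=0; on 'c' 0 → fail=1;  out ∅∪∅=∅
  n8('ac'): parent n7 fail=0; on 'c' 0 → fail=1;  out {1}∪∅={1}
  n3('ccc'): parent n2 fail=1; on 'c' 1 → fail=2;  out ∅∪∅=∅
  n4('cccc'): parent n3 fail=2; on 'c' 2 → fail=3;  out ∅∪∅=∅
  n5('ccccc'): parent n4 fail=3; on 'c' 3 → fail=4;  out ∅∪∅=∅
  n6('cccccc'): parent n5 fail=4; on 'c' 4 → fail=5;  out {0}∪∅={0}

Text stream:
pos 0 'a': at 7
pos 1 'c': at 8  → match P1@[0:1]
pos 2 'c': at 2 ·f
pos 3 'a': at 7 ·f
pos 4 'c': at 8  → match P1@[3:4]
pos 5 'c': at 2 ·f
pos 6 'c': at 3
pos 7 'c': at 4
pos 8 'c': at 5
pos 9 'c': at 6  → match P0@[4:9]
pos 10 'c': at 6 ·f  → match P0@[5:10]
pos 11 'b': at 0 ·f
pos 12 'b': at 0
pos 13 'c': at 1
pos 14 'a': at 7 ·f
pos 15 'c': at 8  → match P1@[14:15]
pos 16 'c': at 2 ·f
pos 17 'c': at 3
pos 18 'c': at 4
pos 19 'c': at 5
pos 20 'c': at 6  → match P0@[15:20]
pos 21 'c': at 6 ·f  → match P0@[16:21]
pos 22 'a': at 7 ·f
pos 23 'c': at 8  → match P1@[22:23]
pos 24 'c': at 2 ·f
pos 25 'c': at 3
pos 26 'a': at 7 ·f
pos 27 'c': at 8  → match P1@[26:27]
pos 28 'c': at 2 ·f
pos 29 'c': at 3
pos 30 'c': at 4
pos 31 'c': at 5
pos 32 'c': at 6  → match P0@[27:32]
pos 33 'c': at 6 ·f  → match P0@[28:33]
pos 34 'b': at 0 ·f
pos 35 'c': at 1
pos 36 'c': at 2
pos 37 'c': at 3
pos 38 'c': at 4
pos 39 'c': at 5
pos 40 'c': at 6  → match P0@[35:40]
pos 41 'a': at 7 ·f
pos 42 'c': at 8  → match P1@[41:42]
pos 43 'c': at 2 ·f
pos 44 'b': at 0 ·f
pos 45 'b': at 0
pos 46 'c': at 1
pos 47 'c': at 2
pos 48 'c': at 3
pos 49 'c': at 4
pos 50 'c': at 5
pos 51 'c': at 6  → match P0@[46:51]
pos 52 'c': at 6 ·f  → match P0@[47:52]
pos 53 'a': at 7 ·f
pos 54 'a': at 7 ·f
pos 55 'c': at 8  → match P1@[54:55]
pos 56 'b': at 0 ·f

Matches: [[1,1],[4,1],[9,0],[10,0],[15,1],[20,0],[21,0],[23,1],[27,1],[32,0],[33,0],[40,0],[42,1],[51,0],[52,0],[55,1]]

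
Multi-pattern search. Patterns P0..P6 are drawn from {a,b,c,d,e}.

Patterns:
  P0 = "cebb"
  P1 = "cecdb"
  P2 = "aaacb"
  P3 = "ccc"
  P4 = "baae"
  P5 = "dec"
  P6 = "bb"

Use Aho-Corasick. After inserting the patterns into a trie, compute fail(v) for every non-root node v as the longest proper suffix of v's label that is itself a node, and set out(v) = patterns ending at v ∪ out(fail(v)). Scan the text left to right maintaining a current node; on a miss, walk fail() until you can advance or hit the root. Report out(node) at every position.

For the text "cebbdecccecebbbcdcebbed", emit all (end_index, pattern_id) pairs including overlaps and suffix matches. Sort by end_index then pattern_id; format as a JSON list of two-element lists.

Construct AC machine:
Trie (insert patterns):
  n0 'ε': a→8 b→15 c→1 d→19
  n1 'c': c→13 e→2
  n2 'ce': b→3 c→5
  n3 'ceb': b→4
  n4 'cebb': ·  ←P0
  n5 'cec': d→6
  n6 'cecd': b→7
  n7 'cecdb': ·  ←P1
  n8 'a': a→9
  n9 'aa': a→10
  n10 'aaa': c→11
  n11 'aaac': b→12
  n12 'aaacb': ·  ←P2
  n13 'cc': c→14
  n14 'ccc': ·  ←P3
  n15 'b': a→16 b→22
  n16 'ba': a→17
  n17 'baa': e→18
  n18 'baae': ·  ←P4
  n19 'd': e→20
  n20 'de': c→21
  n21 'dec': ·  ←P5
  n22 'bb': ·  ←P6

BFS fail/out derivation:
  n1('c'): parent n0 fail=0; on 'c' 0 → fail=0;  out ∅∪∅=∅
  n8('a'): parent n0 fail=0; on 'a' 0 → fail=0;  out ∅∪∅=∅
  n15('b'): parent n0 fail=0; on 'b' 0 → fail=0;  out ∅∪∅=∅
  n19('d'): parent n0 fail=0; on 'd' 0 → fail=0;  out ∅∪∅=∅
  n2('ce'): parent n1 fail=0; on 'e' 0 → fail=0;  out ∅∪∅=∅
  n9('aa'): parent n8 fail=0; on 'a' 0 → fail=8;  out ∅∪∅=∅
  n13('cc'): parent n1 fail=0; on 'c' 0 → fail=1;  out ∅∪∅=∅
  n16('ba'): parent n15 fail=0; on 'a' 0 → fail=8;  out ∅∪∅=∅
  n20('de'): parent n19 fail=0; on 'e' 0 → fail=0;  out ∅∪∅=∅
  n22('bb'): parent n15 fail=0; on 'b' 0 → fail=15;  out {6}∪∅={6}
  n3('ceb'): parent n2 fail=0; on 'b' 0 → fail=15;  out ∅∪∅=∅
  n5('cec'): parent n2 fail=0; on 'c' 0 → fail=1;  out ∅∪∅=∅
  n10('aaa'): parent n9 fail=8; on 'a' 8 → fail=9;  out ∅∪∅=∅
  n14('ccc'): parent n13 fail=1; on 'c' 1 → fail=13;  out {3}∪∅={3}
  n17('baa'): parent n16 fail=8; on 'a' 8 → fail=9;  out ∅∪∅=∅
  n21('dec'): parent n20 fail=0; on 'c' 0 → fail=1;  out {5}∪∅={5}
  n4('cebb'): parent n3 fail=15; on 'b' 15 → fail=22;  out {0}∪{6}={0,6}
  n6('cecd'): parent n5 fail=1; on 'd' 1→0 → fail=19;  out ∅∪∅=∅
  n11('aaac'): parent n10 fail=9; on 'c' 9→8→0 → fail=1;  out ∅∪∅=∅
  n18('baae'): parent n17 fail=9; on 'e' 9→8→0 → fail=0;  out {4}∪∅={4}
  n7('cecdb'): parent n6 fail=19; on 'b' 19→0 → fail=15;  out {1}∪∅={1}
  n12('aaacb'): parent n11 fail=1; on 'b' 1→0 → fail=15;  out {2}∪∅={2}

Scan:
[0] read 'c'  n0⇒n1
[1] read 'e'  n1⇒n2
[2] read 'b'  n2⇒n3
[3] read 'b'  n3⇒n4  ** P0@[0:3],P6@[2:3]
[4] read 'd'  n4⇒n19 (via fail)
[5] read 'e'  n19⇒n20
[6] read 'c'  n20⇒n21  ** P5@[4:6]
[7] read 'c'  n21⇒n13 (via fail)
[8] read 'c'  n13⇒n14  ** P3@[6:8]
[9] read 'e'  n14⇒n2 (via fail)
[10] read 'c'  n2⇒n5
[11] read 'e'  n5⇒n2 (via fail)
[12] read 'b'  n2⇒n3
[13] read 'b'  n3⇒n4  ** P0@[10:13],P6@[12:13]
[14] read 'b'  n4⇒n22 (via fail)  ** P6@[13:14]
[15] read 'c'  n22⇒n1 (via fail)
[16] read 'd'  n1⇒n19 (via fail)
[17] read 'c'  n19⇒n1 (via fail)
[18] read 'e'  n1⇒n2
[19] read 'b'  n2⇒n3
[20] read 'b'  n3⇒n4  ** P0@[17:20],P6@[19:20]
[21] read 'e'  n4⇒n0 (via fail)
[22] read 'd'  n0⇒n19

Result: [[3,0],[3,6],[6,5],[8,3],[13,0],[13,6],[14,6],[20,0],[20,6]]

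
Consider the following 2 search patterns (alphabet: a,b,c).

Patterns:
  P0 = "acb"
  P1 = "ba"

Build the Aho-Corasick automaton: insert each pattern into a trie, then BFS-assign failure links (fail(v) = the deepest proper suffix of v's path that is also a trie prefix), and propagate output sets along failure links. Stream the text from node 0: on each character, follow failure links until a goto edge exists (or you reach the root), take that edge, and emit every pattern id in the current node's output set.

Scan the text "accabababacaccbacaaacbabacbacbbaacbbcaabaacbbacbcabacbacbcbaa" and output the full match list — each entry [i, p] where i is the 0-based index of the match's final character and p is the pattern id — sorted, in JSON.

Build:
Trie (insert patterns):
  n0 'ε': a→1 b→4
  n1 'a': c→2
  n2 'ac': b→3
  n3 'acb': ·  ←P0
  n4 'b': a→5
  n5 'ba': ·  ←P1

BFS fail/out derivation:
  fail(1) 'a': from fail(0)=0 chase 'a': 0 ⇒ 0;  out=∅∪out(0)=∅
  fail(4) 'b': from fail(0)=0 chase 'b': 0 ⇒ 0;  out=∅∪out(0)=∅
  fail(2) 'ac': from fail(1)=0 chase 'c': 0 ⇒ 0;  out=∅∪out(0)=∅
  fail(5) 'ba': from fail(4)=0 chase 'a': 0 ⇒ 1;  out={1}∪out(1)={1}
  fail(3) 'acb': from fail(2)=0 chase 'b': 0 ⇒ 4;  out={0}∪out(4)={0}

Scan:
[0] read 'a'  n0⇒n1
[1] read 'c'  n1⇒n2
[2] read 'c'  n2⇒n0 ·f
[3] read 'a'  n0⇒n1
[4] read 'b'  n1⇒n4 ·f
[5] read 'a'  n4⇒n5  → match P1@[4:5]
[6] read 'b'  n5⇒n4 ·f
[7] read 'a'  n4⇒n5  → match P1@[6:7]
[8] read 'b'  n5⇒n4 ·f
[9] read 'a'  n4⇒n5  → match P1@[8:9]
[10] read 'c'  n5⇒n2 ·f
[11] read 'a'  n2⇒n1 ·f
[12] read 'c'  n1⇒n2
[13] read 'c'  n2⇒n0 ·f
[14] read 'b'  n0⇒n4
[15] read 'a'  n4⇒n5  → match P1@[14:15]
[16] read 'c'  n5⇒n2 ·f
[17] read 'a'  n2⇒n1 ·f
[18] read 'a'  n1⇒n1 ·f
[19] read 'a'  n1⇒n1 ·f
[20] read 'c'  n1⇒n2
[21] read 'b'  n2⇒n3  → match P0@[19:21]
[22] read 'a'  n3⇒n5 ·f  → match P1@[21:22]
[23] read 'b'  n5⇒n4 ·f
[24] read 'a'  n4⇒n5  → match P1@[23:24]
[25] read 'c'  n5⇒n2 ·f
[26] read 'b'  n2⇒n3  → match P0@[24:26]
[27] read 'a'  n3⇒n5 ·f  → match P1@[26:27]
[28] read 'c'  n5⇒n2 ·f
[29] read 'b'  n2⇒n3  → match P0@[27:29]
[30] read 'b'  n3⇒n4 ·f
[31] read 'a'  n4⇒n5  → match P1@[30:31]
[32] read 'a'  n5⇒n1 ·f
[33] read 'c'  n1⇒n2
[34] read 'b'  n2⇒n3  → match P0@[32:34]
[35] read 'b'  n3⇒n4 ·f
[36] read 'c'  n4⇒n0 ·f
[37] read 'a'  n0⇒n1
[38] read 'a'  n1⇒n1 ·f
[39] read 'b'  n1⇒n4 ·f
[40] read 'a'  n4⇒n5  → match P1@[39:40]
[41] read 'a'  n5⇒n1 ·f
[42] read 'c'  n1⇒n2
[43] read 'b'  n2⇒n3  → match P0@[41:43]
[44] read 'b'  n3⇒n4 ·f
[45] read 'a'  n4⇒n5  → match P1@[44:45]
[46] read 'c'  n5⇒n2 ·f
[47] read 'b'  n2⇒n3  → match P0@[45:47]
[48] read 'c'  n3⇒n0 ·f
[49] read 'a'  n0⇒n1
[50] read 'b'  n1⇒n4 ·f
[51] read 'a'  n4⇒n5  → match P1@[50:51]
[52] read 'c'  n5⇒n2 ·f
[53] read 'b'  n2⇒n3  → match P0@[51:53]
[54] read 'a'  n3⇒n5 ·f  → match P1@[53:54]
[55] read 'c'  n5⇒n2 ·f
[56] read 'b'  n2⇒n3  → match P0@[54:56]
[57] read 'c'  n3⇒n0 ·f
[58] read 'b'  n0⇒n4
[59] read 'a'  n4⇒n5  → match P1@[58:59]
[60] read 'a'  n5⇒n1 ·f

Matches: [[5,1],[7,1],[9,1],[15,1],[21,0],[22,1],[24,1],[26,0],[27,1],[29,0],[31,1],[34,0],[40,1],[43,0],[45,1],[47,0],[51,1],[53,0],[54,1],[56,0],[59,1]]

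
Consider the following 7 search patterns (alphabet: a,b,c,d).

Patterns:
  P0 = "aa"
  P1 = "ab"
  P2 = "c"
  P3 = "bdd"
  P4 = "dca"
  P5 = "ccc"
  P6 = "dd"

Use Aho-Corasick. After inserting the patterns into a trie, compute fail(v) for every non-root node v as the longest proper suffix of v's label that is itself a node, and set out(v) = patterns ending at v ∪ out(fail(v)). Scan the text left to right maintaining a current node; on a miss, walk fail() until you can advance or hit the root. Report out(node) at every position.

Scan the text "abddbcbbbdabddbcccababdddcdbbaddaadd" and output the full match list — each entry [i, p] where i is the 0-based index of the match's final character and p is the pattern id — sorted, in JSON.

Build:
Trie (insert patterns):
  n0 'ε': a→1 b→5 c→4 d→8
  n1 'a': a→2 b→3
  n2 'aa': ·  [P0 ends]
  n3 'ab': ·  [P1 ends]
  n4 'c': c→11  [P2 ends]
  n5 'b': d→6
  n6 'bd': d→7
  n7 'bdd': ·  [P3 ends]
  n8 'd': c→9 d→13
  n9 'dc': a→10
  n10 'dca': ·  [P4 ends]
  n11 'cc': c→12
  n12 'ccc': ·  [P5 ends]
  n13 'dd': ·  [P6 ends]

BFS fail/out derivation:
  n1('a'): parent n0 fail=0; on 'a' 0 → fail=0;  out ∅∪∅=∅
  n4('c'): parent n0 fail=0; on 'c' 0 → fail=0;  out {2}∪∅={2}
  n5('b'): parent n0 fail=0; on 'b' 0 → fail=0;  out ∅∪∅=∅
  n8('d'): parent n0 fail=0; on 'd' 0 → fail=0;  out ∅∪∅=∅
  n2('aa'): parent n1 fail=0; on 'a' 0 → fail=1;  out {0}∪∅={0}
  n3('ab'): parent n1 fail=0; on 'b' 0 → fail=5;  out {1}∪∅={1}
  n6('bd'): parent n5 fail=0; on 'd' 0 → fail=8;  out ∅∪∅=∅
  n9('dc'): parent n8 fail=0; on 'c' 0 → fail=4;  out ∅∪{2}={2}
  n11('cc'): parent n4 fail=0; on 'c' 0 → fail=4;  out ∅∪{2}={2}
  n13('dd'): parent n8 fail=0; on 'd' 0 → fail=8;  out {6}∪∅={6}
  n7('bdd'): parent n6 fail=8; on 'd' 8 → fail=13;  out {3}∪{6}={3,6}
  n10('dca'): parent n9 fail=4; on 'a' 4→0 → fail=1;  out {4}∪∅={4}
  n12('ccc'): parent n11 fail=4; on 'c' 4 → fail=11;  out {5}∪{2}={2,5}

Scan:
[0] read 'a'  n0⇒n1
[1] read 'b'  n1⇒n3  ** P1@[0:1]
[2] read 'd'  n3⇒n6 (via fail)
[3] read 'd'  n6⇒n7  ** P3@[1:3],P6@[2:3]
[4] read 'b'  n7⇒n5 (via fail)
[5] read 'c'  n5⇒n4 (via fail)  ** P2@[5:5]
[6] read 'b'  n4⇒n5 (via fail)
[7] read 'b'  n5⇒n5 (via fail)
[8] read 'b'  n5⇒n5 (via fail)
[9] read 'd'  n5⇒n6
[10] read 'a'  n6⇒n1 (via fail)
[11] read 'b'  n1⇒n3  ** P1@[10:11]
[12] read 'd'  n3⇒n6 (via fail)
[13] read 'd'  n6⇒n7  ** P3@[11:13],P6@[12:13]
[14] read 'b'  n7⇒n5 (via fail)
[15] read 'c'  n5⇒n4 (via fail)  ** P2@[15:15]
[16] read 'c'  n4⇒n11  ** P2@[16:16]
[17] read 'c'  n11⇒n12  ** P2@[17:17],P5@[15:17]
[18] read 'a'  n12⇒n1 (via fail)
[19] read 'b'  n1⇒n3  ** P1@[18:19]
[20] read 'a'  n3⇒n1 (via fail)
[21] read 'b'  n1⇒n3  ** P1@[20:21]
[22] read 'd'  n3⇒n6 (via fail)
[23] read 'd'  n6⇒n7  ** P3@[21:23],P6@[22:23]
[24] read 'd'  n7⇒n13 (via fail)  ** P6@[23:24]
[25] read 'c'  n13⇒n9 (via fail)  ** P2@[25:25]
[26] read 'd'  n9⇒n8 (via fail)
[27] read 'b'  n8⇒n5 (via fail)
[28] read 'b'  n5⇒n5 (via fail)
[29] read 'a'  n5⇒n1 (via fail)
[30] read 'd'  n1⇒n8 (via fail)
[31] read 'd'  n8⇒n13  ** P6@[30:31]
[32] read 'a'  n13⇒n1 (via fail)
[33] read 'a'  n1⇒n2  ** P0@[32:33]
[34] read 'd'  n2⇒n8 (via fail)
[35] read 'd'  n8⇒n13  ** P6@[34:35]

All matches (sorted): [[1,1],[3,3],[3,6],[5,2],[11,1],[13,3],[13,6],[15,2],[16,2],[17,2],[17,5],[19,1],[21,1],[23,3],[23,6],[24,6],[25,2],[31,6],[33,0],[35,6]]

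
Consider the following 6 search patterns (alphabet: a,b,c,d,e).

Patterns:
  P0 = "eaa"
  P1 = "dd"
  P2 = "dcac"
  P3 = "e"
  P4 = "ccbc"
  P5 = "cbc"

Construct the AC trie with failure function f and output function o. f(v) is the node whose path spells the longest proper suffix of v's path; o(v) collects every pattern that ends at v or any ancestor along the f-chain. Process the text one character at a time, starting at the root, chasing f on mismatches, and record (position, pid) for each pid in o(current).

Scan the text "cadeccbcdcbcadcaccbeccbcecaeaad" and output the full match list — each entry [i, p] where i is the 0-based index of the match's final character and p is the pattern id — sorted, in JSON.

Build:
Trie nodes:
  n0 'ε': c→9 d→4 e→1
  n1 'e': a→2  [P3 ends]
  n2 'ea': a→3
  n3 'eaa': ·  [P0 ends]
  n4 'd': c→6 d→5
  n5 'dd': ·  [P1 ends]
  n6 'dc': a→7
  n7 'dca': c→8
  n8 'dcac': ·  [P2 ends]
  n9 'c': b→13 c→10
  n10 'cc': b→11
  n11 'ccb': c→12
  n12 'ccbc': ·  [P4 ends]
  n13 'cb': c→14
  n14 'cbc': ·  [P5 ends]

Failure links (BFS by depth):
  n1('e'): parent n0 fail=0; on 'e' 0 → fail=0;  out {3}∪∅={3}
  n4('d'): parent n0 fail=0; on 'd' 0 → fail=0;  out ∅∪∅=∅
  n9('c'): parent n0 fail=0; on 'c' 0 → fail=0;  out ∅∪∅=∅
  n2('ea'): parent n1 fail=0; on 'a' 0 → fail=0;  out ∅∪∅=∅
  n5('dd'): parent n4 fail=0; on 'd' 0 → fail=4;  out {1}∪∅={1}
  n6('dc'): parent n4 fail=0; on 'c' 0 → fail=9;  out ∅∪∅=∅
  n10('cc'): parent n9 fail=0; on 'c' 0 → fail=9;  out ∅∪∅=∅
  n13('cb'): parent n9 fail=0; on 'b' 0 → fail=0;  out ∅∪∅=∅
  n3('eaa'): parent n2 fail=0; on 'a' 0 → fail=0;  out {0}∪∅={0}
  n7('dca'): parent n6 fail=9; on 'a' 9→0 → fail=0;  out ∅∪∅=∅
  n11('ccb'): parent n10 fail=9; on 'b' 9 → fail=13;  out ∅∪∅=∅
  n14('cbc'): parent n13 fail=0; on 'c' 0 → fail=9;  out {5}∪∅={5}
  n8('dcac'): parent n7 fail=0; on 'c' 0 → fail=9;  out {2}∪∅={2}
  n12('ccbc'): parent n11 fail=13; on 'c' 13 → fail=14;  out {4}∪{5}={4,5}

Scan:
[0] read 'c'  n0⇒n9
[1] read 'a'  n9⇒n0 ·f
[2] read 'd'  n0⇒n4
[3] read 'e'  n4⇒n1 ·f  ** P3@[3:3]
[4] read 'c'  n1⇒n9 ·f
[5] read 'c'  n9⇒n10
[6] read 'b'  n10⇒n11
[7] read 'c'  n11⇒n12  ** P4@[4:7],P5@[5:7]
[8] read 'd'  n12⇒n4 ·f
[9] read 'c'  n4⇒n6
[10] read 'b'  n6⇒n13 ·f
[11] read 'c'  n13⇒n14  ** P5@[9:11]
[12] read 'a'  n14⇒n0 ·f
[13] read 'd'  n0⇒n4
[14] read 'c'  n4⇒n6
[15] read 'a'  n6⇒n7
[16] read 'c'  n7⇒n8  ** P2@[13:16]
[17] read 'c'  n8⇒n10 ·f
[18] read 'b'  n10⇒n11
[19] read 'e'  n11⇒n1 ·f  ** P3@[19:19]
[20] read 'c'  n1⇒n9 ·f
[21] read 'c'  n9⇒n10
[22] read 'b'  n10⇒n11
[23] read 'c'  n11⇒n12  ** P4@[20:23],P5@[21:23]
[24] read 'e'  n12⇒n1 ·f  ** P3@[24:24]
[25] read 'c'  n1⇒n9 ·f
[26] read 'a'  n9⇒n0 ·f
[27] read 'e'  n0⇒n1  ** P3@[27:27]
[28] read 'a'  n1⇒n2
[29] read 'a'  n2⇒n3  ** P0@[27:29]
[30] read 'd'  n3⇒n4 ·f

Result: [[3,3],[7,4],[7,5],[11,5],[16,2],[19,3],[23,4],[23,5],[24,3],[27,3],[29,0]]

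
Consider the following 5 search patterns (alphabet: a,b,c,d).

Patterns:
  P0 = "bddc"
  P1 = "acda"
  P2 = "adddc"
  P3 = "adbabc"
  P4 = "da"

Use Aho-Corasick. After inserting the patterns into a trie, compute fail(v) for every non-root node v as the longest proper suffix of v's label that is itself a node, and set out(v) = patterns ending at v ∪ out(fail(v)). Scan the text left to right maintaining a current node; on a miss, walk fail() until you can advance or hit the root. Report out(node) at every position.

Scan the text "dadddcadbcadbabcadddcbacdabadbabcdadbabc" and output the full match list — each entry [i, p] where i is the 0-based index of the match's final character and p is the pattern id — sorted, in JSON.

Build:
Trie (insert patterns):
  n0 'ε': a→5 b→1 d→17
  n1 'b': d→2
  n2 'bd': d→3
  n3 'bdd': c→4
  n4 'bddc': ·  [P0 ends]
  n5 'a': c→6 d→9
  n6 'ac': d→7
  n7 'acd': a→8
  n8 'acda': ·  [P1 ends]
  n9 'ad': b→13 d→10
  n10 'add': d→11
  n11 'addd': c→12
  n12 'adddc': ·  [P2 ends]
  n13 'adb': a→14
  n14 'adba': b→15
  n15 'adbab': c→16
  n16 'adbabc': ·  [P3 ends]
  n17 'd': a→18
  n18 'da': ·  [P4 ends]

Failure links (BFS by depth):
  fail(1) 'b': from fail(0)=0 chase 'b': 0 ⇒ 0;  out=∅∪out(0)=∅
  fail(5) 'a': from fail(0)=0 chase 'a': 0 ⇒ 0;  out=∅∪out(0)=∅
  fail(17) 'd': from fail(0)=0 chase 'd': 0 ⇒ 0;  out=∅∪out(0)=∅
  fail(2) 'bd': from fail(1)=0 chase 'd': 0 ⇒ 17;  out=∅∪out(17)=∅
  fail(6) 'ac': from fail(5)=0 chase 'c': 0 ⇒ 0;  out=∅∪out(0)=∅
  fail(9) 'ad': from fail(5)=0 chase 'd': 0 ⇒ 17;  out=∅∪out(17)=∅
  fail(18) 'da': from fail(17)=0 chase 'a': 0 ⇒ 5;  out={4}∪out(5)={4}
  fail(3) 'bdd': from fail(2)=17 chase 'd': 17→0 ⇒ 17;  out=∅∪out(17)=∅
  fail(7) 'acd': from fail(6)=0 chase 'd': 0 ⇒ 17;  out=∅∪out(17)=∅
  fail(10) 'add': from fail(9)=17 chase 'd': 17→0 ⇒ 17;  out=∅∪out(17)=∅
  fail(13) 'adb': from fail(9)=17 chase 'b': 17→0 ⇒ 1;  out=∅∪out(1)=∅
  fail(4) 'bddc': from fail(3)=17 chase 'c': 17→0 ⇒ 0;  out={0}∪out(0)={0}
  fail(8) 'acda': from fail(7)=17 chase 'a': 17 ⇒ 18;  out={1}∪out(18)={1,4}
  fail(11) 'addd': from fail(10)=17 chase 'd': 17→0 ⇒ 17;  out=∅∪out(17)=∅
  fail(14) 'adba': from fail(13)=1 chase 'a': 1→0 ⇒ 5;  out=∅∪out(5)=∅
  fail(12) 'adddc': from fail(11)=17 chase 'c': 17→0 ⇒ 0;  out={2}∪out(0)={2}
  fail(15) 'adbab': from fail(14)=5 chase 'b': 5→0 ⇒ 1;  out=∅∪out(1)=∅
  fail(16) 'adbabc': from fail(15)=1 chase 'c': 1→0 ⇒ 0;  out={3}∪out(0)={3}

Scan:
pos 0 'd': at 17
pos 1 'a': at 18  ** P4@[0:1]
pos 2 'd': at 9 ·f
pos 3 'd': at 10
pos 4 'd': at 11
pos 5 'c': at 12  ** P2@[1:5]
pos 6 'a': at 5 ·f
pos 7 'd': at 9
pos 8 'b': at 13
pos 9 'c': at 0 ·f
pos 10 'a': at 5
pos 11 'd': at 9
pos 12 'b': at 13
pos 13 'a': at 14
pos 14 'b': at 15
pos 15 'c': at 16  ** P3@[10:15]
pos 16 'a': at 5 ·f
pos 17 'd': at 9
pos 18 'd': at 10
pos 19 'd': at 11
pos 20 'c': at 12  ** P2@[16:20]
pos 21 'b': at 1 ·f
pos 22 'a': at 5 ·f
pos 23 'c': at 6
pos 24 'd': at 7
pos 25 'a': at 8  ** P1@[22:25],P4@[24:25]
pos 26 'b': at 1 ·f
pos 27 'a': at 5 ·f
pos 28 'd': at 9
pos 29 'b': at 13
pos 30 'a': at 14
pos 31 'b': at 15
pos 32 'c': at 16  ** P3@[27:32]
pos 33 'd': at 17 ·f
pos 34 'a': at 18  ** P4@[33:34]
pos 35 'd': at 9 ·f
pos 36 'b': at 13
pos 37 'a': at 14
pos 38 'b': at 15
pos 39 'c': at 16  ** P3@[34:39]

All matches (sorted): [[1,4],[5,2],[15,3],[20,2],[25,1],[25,4],[32,3],[34,4],[39,3]]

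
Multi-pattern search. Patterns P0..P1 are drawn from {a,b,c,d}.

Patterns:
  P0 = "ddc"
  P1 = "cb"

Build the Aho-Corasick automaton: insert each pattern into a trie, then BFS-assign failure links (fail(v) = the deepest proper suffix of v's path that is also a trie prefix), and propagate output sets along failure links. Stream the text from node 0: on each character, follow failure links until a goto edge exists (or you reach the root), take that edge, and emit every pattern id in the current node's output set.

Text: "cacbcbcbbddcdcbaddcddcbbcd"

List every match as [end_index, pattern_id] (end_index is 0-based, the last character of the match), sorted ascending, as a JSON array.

Construct AC machine:
Trie (insert patterns):
  0='ε' goto c→4 d→1
  1='d' goto d→2
  2='dd' goto c→3
  3='ddc' goto ·  [P0 ends]
  4='c' goto b→5
  5='cb' goto ·  [P1 ends]

Failure links (BFS by depth):
  fail(1) 'd': from fail(0)=0 chase 'd': 0 ⇒ 0;  out=∅∪out(0)=∅
  fail(4) 'c': from fail(0)=0 chase 'c': 0 ⇒ 0;  out=∅∪out(0)=∅
  fail(2) 'dd': from fail(1)=0 chase 'd': 0 ⇒ 1;  out=∅∪out(1)=∅
  fail(5) 'cb': from fail(4)=0 chase 'b': 0 ⇒ 0;  out={1}∪out(0)={1}
  fail(3) 'ddc': from fail(2)=1 chase 'c': 1→0 ⇒ 4;  out={0}∪out(4)={0}

Scan:
pos 0 'c': at 4
pos 1 'a': at 0 ·f
pos 2 'c': at 4
pos 3 'b': at 5  emit P1@[2:3]
pos 4 'c': at 4 ·f
pos 5 'b': at 5  emit P1@[4:5]
pos 6 'c': at 4 ·f
pos 7 'b': at 5  emit P1@[6:7]
pos 8 'b': at 0 ·f
pos 9 'd': at 1
pos 10 'd': at 2
pos 11 'c': at 3  emit P0@[9:11]
pos 12 'd': at 1 ·f
pos 13 'c': at 4 ·f
pos 14 'b': at 5  emit P1@[13:14]
pos 15 'a': at 0 ·f
pos 16 'd': at 1
pos 17 'd': at 2
pos 18 'c': at 3  emit P0@[16:18]
pos 19 'd': at 1 ·f
pos 20 'd': at 2
pos 21 'c': at 3  emit P0@[19:21]
pos 22 'b': at 5 ·f  emit P1@[21:22]
pos 23 'b': at 0 ·f
pos 24 'c': at 4
pos 25 'd': at 1 ·f

All matches (sorted): [[3,1],[5,1],[7,1],[11,0],[14,1],[18,0],[21,0],[22,1]]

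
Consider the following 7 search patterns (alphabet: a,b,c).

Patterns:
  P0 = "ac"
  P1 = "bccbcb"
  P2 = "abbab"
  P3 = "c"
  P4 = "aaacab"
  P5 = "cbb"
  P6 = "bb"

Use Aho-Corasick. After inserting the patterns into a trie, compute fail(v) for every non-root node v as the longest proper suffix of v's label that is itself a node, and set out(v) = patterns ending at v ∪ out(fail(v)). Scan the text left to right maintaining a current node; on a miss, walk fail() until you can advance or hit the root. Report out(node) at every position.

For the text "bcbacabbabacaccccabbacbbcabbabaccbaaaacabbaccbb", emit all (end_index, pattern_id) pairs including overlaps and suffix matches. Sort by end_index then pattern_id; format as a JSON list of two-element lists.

Build automaton:
Trie nodes:
  0='ε' goto a→1 b→3 c→13
  1='a' goto a→14 b→9 c→2
  2='ac' goto ·  ←P0
  3='b' goto b→21 c→4
  4='bc' goto c→5
  5='bcc' goto b→6
  6='bccb' goto c→7
  7='bccbc' goto b→8
  8='bccbcb' goto ·  ←P1
  9='ab' goto b→10
  10='abb' goto a→11
  11='abba' goto b→12
  12='abbab' goto ·  ←P2
  13='c' goto b→19  ←P3
  14='aa' goto a→15
  15='aaa' goto c→16
  16='aaac' goto a→17
  17='aaaca' goto b→18
  18='aaacab' goto ·  ←P4
  19='cb' goto b→20
  20='cbb' goto ·  ←P5
  21='bb' goto ·  ←P6

BFS fail/out derivation:
  n1('a'): parent n0 fail=0; on 'a' 0 → fail=0;  out ∅∪∅=∅
  n3('b'): parent n0 fail=0; on 'b' 0 → fail=0;  out ∅∪∅=∅
  n13('c'): parent n0 fail=0; on 'c' 0 → fail=0;  out {3}∪∅={3}
  n2('ac'): parent n1 fail=0; on 'c' 0 → fail=13;  out {0}∪{3}={0,3}
  n4('bc'): parent n3 fail=0; on 'c' 0 → fail=13;  out ∅∪{3}={3}
  n9('ab'): parent n1 fail=0; on 'b' 0 → fail=3;  out ∅∪∅=∅
  n14('aa'): parent n1 fail=0; on 'a' 0 → fail=1;  out ∅∪∅=∅
  n19('cb'): parent n13 fail=0; on 'b' 0 → fail=3;  out ∅∪∅=∅
  n21('bb'): parent n3 fail=0; on 'b' 0 → fail=3;  out {6}∪∅={6}
  n5('bcc'): parent n4 fail=13; on 'c' 13→0 → fail=13;  out ∅∪{3}={3}
  n10('abb'): parent n9 fail=3; on 'b' 3 → fail=21;  out ∅∪{6}={6}
  n15('aaa'): parent n14 fail=1; on 'a' 1 → fail=14;  out ∅∪∅=∅
  n20('cbb'): parent n19 fail=3; on 'b' 3 → fail=21;  out {5}∪{6}={5,6}
  n6('bccb'): parent n5 fail=13; on 'b' 13 → fail=19;  out ∅∪∅=∅
  n11('abba'): parent n10 fail=21; on 'a' 21→3→0 → fail=1;  out ∅∪∅=∅
  n16('aaac'): parent n15 fail=14; on 'c' 14→1 → fail=2;  out ∅∪{0,3}={0,3}
  n7('bccbc'): parent n6 fail=19; on 'c' 19→3 → fail=4;  out ∅∪{3}={3}
  n12('abbab'): parent n11 fail=1; on 'b' 1 → fail=9;  out {2}∪∅={2}
  n17('aaaca'): parent n16 fail=2; on 'a' 2→13→0 → fail=1;  out ∅∪∅=∅
  n8('bccbcb'): parent n7 fail=4; on 'b' 4→13 → fail=19;  out {1}∪∅={1}
  n18('aaacab'): parent n17 fail=1; on 'b' 1 → fail=9;  out {4}∪∅={4}

Text stream:
[0] read 'b'  n0⇒n3
[1] read 'c'  n3⇒n4  ** P3@[1:1]
[2] read 'b'  n4⇒n19 ·f
[3] read 'a'  n19⇒n1 ·f
[4] read 'c'  n1⇒n2  ** P0@[3:4],P3@[4:4]
[5] read 'a'  n2⇒n1 ·f
[6] read 'b'  n1⇒n9
[7] read 'b'  n9⇒n10  ** P6@[6:7]
[8] read 'a'  n10⇒n11
[9] read 'b'  n11⇒n12  ** P2@[5:9]
[10] read 'a'  n12⇒n1 ·f
[11] read 'c'  n1⇒n2  ** P0@[10:11],P3@[11:11]
[12] read 'a'  n2⇒n1 ·f
[13] read 'c'  n1⇒n2  ** P0@[12:13],P3@[13:13]
[14] read 'c'  n2⇒n13 ·f  ** P3@[14:14]
[15] read 'c'  n13⇒n13 ·f  ** P3@[15:15]
[16] read 'c'  n13⇒n13 ·f  ** P3@[16:16]
[17] read 'a'  n13⇒n1 ·f
[18] read 'b'  n1⇒n9
[19] read 'b'  n9⇒n10  ** P6@[18:19]
[20] read 'a'  n10⇒n11
[21] read 'c'  n11⇒n2 ·f  ** P0@[20:21],P3@[21:21]
[22] read 'b'  n2⇒n19 ·f
[23] read 'b'  n19⇒n20  ** P5@[21:23],P6@[22:23]
[24] read 'c'  n20⇒n4 ·f  ** P3@[24:24]
[25] read 'a'  n4⇒n1 ·f
[26] read 'b'  n1⇒n9
[27] read 'b'  n9⇒n10  ** P6@[26:27]
[28] read 'a'  n10⇒n11
[29] read 'b'  n11⇒n12  ** P2@[25:29]
[30] read 'a'  n12⇒n1 ·f
[31] read 'c'  n1⇒n2  ** P0@[30:31],P3@[31:31]
[32] read 'c'  n2⇒n13 ·f  ** P3@[32:32]
[33] read 'b'  n13⇒n19
[34] read 'a'  n19⇒n1 ·f
[35] read 'a'  n1⇒n14
[36] read 'a'  n14⇒n15
[37] read 'a'  n15⇒n15 ·f
[38] read 'c'  n15⇒n16  ** P0@[37:38],P3@[38:38]
[39] read 'a'  n16⇒n17
[40] read 'b'  n17⇒n18  ** P4@[35:40]
[41] read 'b'  n18⇒n10 ·f  ** P6@[40:41]
[42] read 'a'  n10⇒n11
[43] read 'c'  n11⇒n2 ·f  ** P0@[42:43],P3@[43:43]
[44] read 'c'  n2⇒n13 ·f  ** P3@[44:44]
[45] read 'b'  n13⇒n19
[46] read 'b'  n19⇒n20  ** P5@[44:46],P6@[45:46]

Matches: [[1,3],[4,0],[4,3],[7,6],[9,2],[11,0],[11,3],[13,0],[13,3],[14,3],[15,3],[16,3],[19,6],[21,0],[21,3],[23,5],[23,6],[24,3],[27,6],[29,2],[31,0],[31,3],[32,3],[38,0],[38,3],[40,4],[41,6],[43,0],[43,3],[44,3],[46,5],[46,6]]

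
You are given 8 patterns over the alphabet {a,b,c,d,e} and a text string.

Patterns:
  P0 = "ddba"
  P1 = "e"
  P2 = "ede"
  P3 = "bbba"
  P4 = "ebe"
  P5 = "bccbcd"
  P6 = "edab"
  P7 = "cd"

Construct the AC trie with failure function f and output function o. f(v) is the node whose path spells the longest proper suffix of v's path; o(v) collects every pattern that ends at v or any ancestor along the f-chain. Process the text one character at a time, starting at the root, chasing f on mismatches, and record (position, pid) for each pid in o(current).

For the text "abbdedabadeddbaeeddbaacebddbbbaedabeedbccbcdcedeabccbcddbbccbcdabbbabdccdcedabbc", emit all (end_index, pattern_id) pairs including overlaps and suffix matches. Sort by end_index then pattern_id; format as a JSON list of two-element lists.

Build automaton:
Trie nodes:
  n0 'ε': b→8 c→21 d→1 e→5
  n1 'd': d→2
  n2 'dd': b→3
  n3 'ddb': a→4
  n4 'ddba': ·  [P0 ends]
  n5 'e': b→12 d→6  [P1 ends]
  n6 'ed': a→19 e→7
  n7 'ede': ·  [P2 ends]
  n8 'b': b→9 c→14
  n9 'bb': b→10
  n10 'bbb': a→11
  n11 'bbba': ·  [P3 ends]
  n12 'eb': e→13
  n13 'ebe': ·  [P4 ends]
  n14 'bc': c→15
  n15 'bcc': b→16
  n16 'bccb': c→17
  n17 'bccbc': d→18
  n18 'bccbcd': ·  [P5 ends]
  n19 'eda': b→20
  n20 'edab': ·  [P6 ends]
  n21 'c': d→22
  n22 'cd': ·  [P7 ends]

Failure links (BFS by depth):
  fail(1) 'd': from fail(0)=0 chase 'd': 0 ⇒ 0;  out=∅∪out(0)=∅
  fail(5) 'e': from fail(0)=0 chase 'e': 0 ⇒ 0;  out={1}∪out(0)={1}
  fail(8) 'b': from fail(0)=0 chase 'b': 0 ⇒ 0;  out=∅∪out(0)=∅
  fail(21) 'c': from fail(0)=0 chase 'c': 0 ⇒ 0;  out=∅∪out(0)=∅
  fail(2) 'dd': from fail(1)=0 chase 'd': 0 ⇒ 1;  out=∅∪out(1)=∅
  fail(6) 'ed': from fail(5)=0 chase 'd': 0 ⇒ 1;  out=∅∪out(1)=∅
  fail(9) 'bb': from fail(8)=0 chase 'b': 0 ⇒ 8;  out=∅∪out(8)=∅
  fail(12) 'eb': from fail(5)=0 chase 'b': 0 ⇒ 8;  out=∅∪out(8)=∅
  fail(14) 'bc': from fail(8)=0 chase 'c': 0 ⇒ 21;  out=∅∪out(21)=∅
  fail(22) 'cd': from fail(21)=0 chase 'd': 0 ⇒ 1;  out={7}∪out(1)={7}
  fail(3) 'ddb': from fail(2)=1 chase 'b': 1→0 ⇒ 8;  out=∅∪out(8)=∅
  fail(7) 'ede': from fail(6)=1 chase 'e': 1→0 ⇒ 5;  out={2}∪out(5)={1,2}
  fail(10) 'bbb': from fail(9)=8 chase 'b': 8 ⇒ 9;  out=∅∪out(9)=∅
  fail(13) 'ebe': from fail(12)=8 chase 'e': 8→0 ⇒ 5;  out={4}∪out(5)={1,4}
  fail(15) 'bcc': from fail(14)=21 chase 'c': 21→0 ⇒ 21;  out=∅∪out(21)=∅
  fail(19) 'eda': from fail(6)=1 chase 'a': 1→0 ⇒ 0;  out=∅∪out(0)=∅
  fail(4) 'ddba': from fail(3)=8 chase 'a': 8→0 ⇒ 0;  out={0}∪out(0)={0}
  fail(11) 'bbba': from fail(10)=9 chase 'a': 9→8→0 ⇒ 0;  out={3}∪out(0)={3}
  fail(16) 'bccb': from fail(15)=21 chase 'b': 21→0 ⇒ 8;  out=∅∪out(8)=∅
  fail(20) 'edab': from fail(19)=0 chase 'b': 0 ⇒ 8;  out={6}∪out(8)={6}
  fail(17) 'bccbc': from fail(16)=8 chase 'c': 8 ⇒ 14;  out=∅∪out(14)=∅
  fail(18) 'bccbcd': from fail(17)=14 chase 'd': 14→21 ⇒ 22;  out={5}∪out(22)={5,7}

Scan:
i=0 'a': node 0→0
i=1 'b': node 0→8
i=2 'b': node 8→9
i=3 'd': node 9→1 (via fail)
i=4 'e': node 1→5 (via fail)  ** P1@[4:4]
i=5 'd': node 5→6
i=6 'a': node 6→19
i=7 'b': node 19→20  ** P6@[4:7]
i=8 'a': node 20→0 (via fail)
i=9 'd': node 0→1
i=10 'e': node 1→5 (via fail)  ** P1@[10:10]
i=11 'd': node 5→6
i=12 'd': node 6→2 (via fail)
i=13 'b': node 2→3
i=14 'a': node 3→4  ** P0@[11:14]
i=15 'e': node 4→5 (via fail)  ** P1@[15:15]
i=16 'e': node 5→5 (via fail)  ** P1@[16:16]
i=17 'd': node 5→6
i=18 'd': node 6→2 (via fail)
i=19 'b': node 2→3
i=20 'a': node 3→4  ** P0@[17:20]
i=21 'a': node 4→0 (via fail)
i=22 'c': node 0→21
i=23 'e': node 21→5 (via fail)  ** P1@[23:23]
i=24 'b': node 5→12
i=25 'd': node 12→1 (via fail)
i=26 'd': node 1→2
i=27 'b': node 2→3
i=28 'b': node 3→9 (via fail)
i=29 'b': node 9→10
i=30 'a': node 10→11  ** P3@[27:30]
i=31 'e': node 11→5 (via fail)  ** P1@[31:31]
i=32 'd': node 5→6
i=33 'a': node 6→19
i=34 'b': node 19→20  ** P6@[31:34]
i=35 'e': node 20→5 (via fail)  ** P1@[35:35]
i=36 'e': node 5→5 (via fail)  ** P1@[36:36]
i=37 'd': node 5→6
i=38 'b': node 6→8 (via fail)
i=39 'c': node 8→14
i=40 'c': node 14→15
i=41 'b': node 15→16
i=42 'c': node 16→17
i=43 'd': node 17→18  ** P5@[38:43],P7@[42:43]
i=44 'c': node 18→21 (via fail)
i=45 'e': node 21→5 (via fail)  ** P1@[45:45]
i=46 'd': node 5→6
i=47 'e': node 6→7  ** P1@[47:47],P2@[45:47]
i=48 'a': node 7→0 (via fail)
i=49 'b': node 0→8
i=50 'c': node 8→14
i=51 'c': node 14→15
i=52 'b': node 15→16
i=53 'c': node 16→17
i=54 'd': node 17→18  ** P5@[49:54],P7@[53:54]
i=55 'd': node 18→2 (via fail)
i=56 'b': node 2→3
i=57 'b': node 3→9 (via fail)
i=58 'c': node 9→14 (via fail)
i=59 'c': node 14→15
i=60 'b': node 15→16
i=61 'c': node 16→17
i=62 'd': node 17→18  ** P5@[57:62],P7@[61:62]
i=63 'a': node 18→0 (via fail)
i=64 'b': node 0→8
i=65 'b': node 8→9
i=66 'b': node 9→10
i=67 'a': node 10→11  ** P3@[64:67]
i=68 'b': node 11→8 (via fail)
i=69 'd': node 8→1 (via fail)
i=70 'c': node 1→21 (via fail)
i=71 'c': node 21→21 (via fail)
i=72 'd': node 21→22  ** P7@[71:72]
i=73 'c': node 22→21 (via fail)
i=74 'e': node 21→5 (via fail)  ** P1@[74:74]
i=75 'd': node 5→6
i=76 'a': node 6→19
i=77 'b': node 19→20  ** P6@[74:77]
i=78 'b': node 20→9 (via fail)
i=79 'c': node 9→14 (via fail)

Result: [[4,1],[7,6],[10,1],[14,0],[15,1],[16,1],[20,0],[23,1],[30,3],[31,1],[34,6],[35,1],[36,1],[43,5],[43,7],[45,1],[47,1],[47,2],[54,5],[54,7],[62,5],[62,7],[67,3],[72,7],[74,1],[77,6]]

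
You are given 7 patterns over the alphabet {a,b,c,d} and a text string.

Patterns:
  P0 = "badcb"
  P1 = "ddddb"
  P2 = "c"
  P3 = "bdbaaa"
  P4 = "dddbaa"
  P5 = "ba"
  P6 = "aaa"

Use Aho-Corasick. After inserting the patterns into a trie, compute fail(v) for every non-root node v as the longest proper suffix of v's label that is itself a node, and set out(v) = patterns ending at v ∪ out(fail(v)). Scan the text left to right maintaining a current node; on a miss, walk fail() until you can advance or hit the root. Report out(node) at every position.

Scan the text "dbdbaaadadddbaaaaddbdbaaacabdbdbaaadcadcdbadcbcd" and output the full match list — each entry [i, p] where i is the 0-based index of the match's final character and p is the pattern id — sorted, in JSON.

Build automaton:
Trie nodes:
  n0 'ε': a→20 b→1 c→11 d→6
  n1 'b': a→2 d→12
  n2 'ba': d→3  ←P5
  n3 'bad': c→4
  n4 'badc': b→5
  n5 'badcb': ·  ←P0
  n6 'd': d→7
  n7 'dd': d→8
  n8 'ddd': b→17 d→9
  n9 'dddd': b→10
  n10 'ddddb': ·  ←P1
  n11 'c': ·  ←P2
  n12 'bd': b→13
  n13 'bdb': a→14
  n14 'bdba': a→15
  n15 'bdbaa': a→16
  n16 'bdbaaa': ·  ←P3
  n17 'dddb': a→18
  n18 'dddba': a→19
  n19 'dddbaa': ·  ←P4
  n20 'a': a→21
  n21 'aa': a→22
  n22 'aaa': ·  ←P6

BFS fail/out derivation:
  n1('b'): parent n0 fail=0; on 'b' 0 → fail=0;  out ∅∪∅=∅
  n6('d'): parent n0 fail=0; on 'd' 0 → fail=0;  out ∅∪∅=∅
  n11('c'): parent n0 fail=0; on 'c' 0 → fail=0;  out {2}∪∅={2}
  n20('a'): parent n0 fail=0; on 'a' 0 → fail=0;  out ∅∪∅=∅
  n2('ba'): parent n1 fail=0; on 'a' 0 → fail=20;  out {5}∪∅={5}
  n7('dd'): parent n6 fail=0; on 'd' 0 → fail=6;  out ∅∪∅=∅
  n12('bd'): parent n1 fail=0; on 'd' 0 → fail=6;  out ∅∪∅=∅
  n21('aa'): parent n20 fail=0; on 'a' 0 → fail=20;  out ∅∪∅=∅
  n3('bad'): parent n2 fail=20; on 'd' 20→0 → fail=6;  out ∅∪∅=∅
  n8('ddd'): parent n7 fail=6; on 'd' 6 → fail=7;  out ∅∪∅=∅
  n13('bdb'): parent n12 fail=6; on 'b' 6→0 → fail=1;  out ∅∪∅=∅
  n22('aaa'): parent n21 fail=20; on 'a' 20 → fail=21;  out {6}∪∅={6}
  n4('badc'): parent n3 fail=6; on 'c' 6→0 → fail=11;  out ∅∪{2}={2}
  n9('dddd'): parent n8 fail=7; on 'd' 7 → fail=8;  out ∅∪∅=∅
  n14('bdba'): parent n13 fail=1; on 'a' 1 → fail=2;  out ∅∪{5}={5}
  n17('dddb'): parent n8 fail=7; on 'b' 7→6→0 → fail=1;  out ∅∪∅=∅
  n5('badcb'): parent n4 fail=11; on 'b' 11→0 → fail=1;  out {0}∪∅={0}
  n10('ddddb'): parent n9 fail=8; on 'b' 8 → fail=17;  out {1}∪∅={1}
  n15('bdbaa'): parent n14 fail=2; on 'a' 2→20 → fail=21;  out ∅∪∅=∅
  n18('dddba'): parent n17 fail=1; on 'a' 1 → fail=2;  out ∅∪{5}={5}
  n16('bdbaaa'): parent n15 fail=21; on 'a' 21 → fail=22;  out {3}∪{6}={3,6}
  n19('dddbaa'): parent n18 fail=2; on 'a' 2→20 → fail=21;  out {4}∪∅={4}

Text stream:
[0] read 'd'  n0⇒n6
[1] read 'b'  n6⇒n1 (via fail)
[2] read 'd'  n1⇒n12
[3] read 'b'  n12⇒n13
[4] read 'a'  n13⇒n14  ** P5@[3:4]
[5] read 'a'  n14⇒n15
[6] read 'a'  n15⇒n16  ** P3@[1:6],P6@[4:6]
[7] read 'd'  n16⇒n6 (via fail)
[8] read 'a'  n6⇒n20 (via fail)
[9] read 'd'  n20⇒n6 (via fail)
[10] read 'd'  n6⇒n7
[11] read 'd'  n7⇒n8
[12] read 'b'  n8⇒n17
[13] read 'a'  n17⇒n18  ** P5@[12:13]
[14] read 'a'  n18⇒n19  ** P4@[9:14]
[15] read 'a'  n19⇒n22 (via fail)  ** P6@[13:15]
[16] read 'a'  n22⇒n22 (via fail)  ** P6@[14:16]
[17] read 'd'  n22⇒n6 (via fail)
[18] read 'd'  n6⇒n7
[19] read 'b'  n7⇒n1 (via fail)
[20] read 'd'  n1⇒n12
[21] read 'b'  n12⇒n13
[22] read 'a'  n13⇒n14  ** P5@[21:22]
[23] read 'a'  n14⇒n15
[24] read 'a'  n15⇒n16  ** P3@[19:24],P6@[22:24]
[25] read 'c'  n16⇒n11 (via fail)  ** P2@[25:25]
[26] read 'a'  n11⇒n20 (via fail)
[27] read 'b'  n20⇒n1 (via fail)
[28] read 'd'  n1⇒n12
[29] read 'b'  n12⇒n13
[30] read 'd'  n13⇒n12 (via fail)
[31] read 'b'  n12⇒n13
[32] read 'a'  n13⇒n14  ** P5@[31:32]
[33] read 'a'  n14⇒n15
[34] read 'a'  n15⇒n16  ** P3@[29:34],P6@[32:34]
[35] read 'd'  n16⇒n6 (via fail)
[36] read 'c'  n6⇒n11 (via fail)  ** P2@[36:36]
[37] read 'a'  n11⇒n20 (via fail)
[38] read 'd'  n20⇒n6 (via fail)
[39] read 'c'  n6⇒n11 (via fail)  ** P2@[39:39]
[40] read 'd'  n11⇒n6 (via fail)
[41] read 'b'  n6⇒n1 (via fail)
[42] read 'a'  n1⇒n2  ** P5@[41:42]
[43] read 'd'  n2⇒n3
[44] read 'c'  n3⇒n4  ** P2@[44:44]
[45] read 'b'  n4⇒n5  ** P0@[41:45]
[46] read 'c'  n5⇒n11 (via fail)  ** P2@[46:46]
[47] read 'd'  n11⇒n6 (via fail)

All matches (sorted): [[4,5],[6,3],[6,6],[13,5],[14,4],[15,6],[16,6],[22,5],[24,3],[24,6],[25,2],[32,5],[34,3],[34,6],[36,2],[39,2],[42,5],[44,2],[45,0],[46,2]]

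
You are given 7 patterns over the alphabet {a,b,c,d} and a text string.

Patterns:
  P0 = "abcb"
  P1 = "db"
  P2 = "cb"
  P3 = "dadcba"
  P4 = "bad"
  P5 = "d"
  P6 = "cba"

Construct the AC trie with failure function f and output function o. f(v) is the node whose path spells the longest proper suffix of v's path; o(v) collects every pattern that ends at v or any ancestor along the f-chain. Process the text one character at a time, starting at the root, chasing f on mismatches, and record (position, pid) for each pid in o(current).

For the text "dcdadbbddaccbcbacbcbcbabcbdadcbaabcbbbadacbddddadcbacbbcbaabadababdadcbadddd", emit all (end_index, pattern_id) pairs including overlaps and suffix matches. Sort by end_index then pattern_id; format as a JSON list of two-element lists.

Build:
Trie (insert patterns):
  0='ε' goto a→1 b→14 c→7 d→5
  1='a' goto b→2
  2='ab' goto c→3
  3='abc' goto b→4
  4='abcb' goto ·  ←P0
  5='d' goto a→9 b→6  ←P5
  6='db' goto ·  ←P1
  7='c' goto b→8
  8='cb' goto a→17  ←P2
  9='da' goto d→10
  10='dad' goto c→11
  11='dadc' goto b→12
  12='dadcb' goto a→13
  13='dadcba' goto ·  ←P3
  14='b' goto a→15
  15='ba' goto d→16
  16='bad' goto ·  ←P4
  17='cba' goto ·  ←P6

Failure links (BFS by depth):
  n1('a'): parent n0 fail=0; on 'a' 0 → fail=0;  out ∅∪∅=∅
  n5('d'): parent n0 fail=0; on 'd' 0 → fail=0;  out {5}∪∅={5}
  n7('c'): parent n0 fail=0; on 'c' 0 → fail=0;  out ∅∪∅=∅
  n14('b'): parent n0 fail=0; on 'b' 0 → fail=0;  out ∅∪∅=∅
  n2('ab'): parent n1 fail=0; on 'b' 0 → fail=14;  out ∅∪∅=∅
  n6('db'): parent n5 fail=0; on 'b' 0 → fail=14;  out {1}∪∅={1}
  n8('cb'): parent n7 fail=0; on 'b' 0 → fail=14;  out {2}∪∅={2}
  n9('da'): parent n5 fail=0; on 'a' 0 → fail=1;  out ∅∪∅=∅
  n15('ba'): parent n14 fail=0; on 'a' 0 → fail=1;  out ∅∪∅=∅
  n3('abc'): parent n2 fail=14; on 'c' 14→0 → fail=7;  out ∅∪∅=∅
  n10('dad'): parent n9 fail=1; on 'd' 1→0 → fail=5;  out ∅∪{5}={5}
  n16('bad'): parent n15 fail=1; on 'd' 1→0 → fail=5;  out {4}∪{5}={4,5}
  n17('cba'): parent n8 fail=14; on 'a' 14 → fail=15;  out {6}∪∅={6}
  n4('abcb'): parent n3 fail=7; on 'b' 7 → fail=8;  out {0}∪{2}={0,2}
  n11('dadc'): parent n10 fail=5; on 'c' 5→0 → fail=7;  out ∅∪∅=∅
  n12('dadcb'): parent n11 fail=7; on 'b' 7 → fail=8;  out ∅∪{2}={2}
  n13('dadcba'): parent n12 fail=8; on 'a' 8 → fail=17;  out {3}∪{6}={3,6}

Scan:
[0] read 'd'  n0⇒n5  → match P5@[0:0]
[1] read 'c'  n5⇒n7 ·f
[2] read 'd'  n7⇒n5 ·f  → match P5@[2:2]
[3] read 'a'  n5⇒n9
[4] read 'd'  n9⇒n10  → match P5@[4:4]
[5] read 'b'  n10⇒n6 ·f  → match P1@[4:5]
[6] read 'b'  n6⇒n14 ·f
[7] read 'd'  n14⇒n5 ·f  → match P5@[7:7]
[8] read 'd'  n5⇒n5 ·f  → match P5@[8:8]
[9] read 'a'  n5⇒n9
[10] read 'c'  n9⇒n7 ·f
[11] read 'c'  n7⇒n7 ·f
[12] read 'b'  n7⇒n8  → match P2@[11:12]
[13] read 'c'  n8⇒n7 ·f
[14] read 'b'  n7⇒n8  → match P2@[13:14]
[15] read 'a'  n8⇒n17  → match P6@[13:15]
[16] read 'c'  n17⇒n7 ·f
[17] read 'b'  n7⇒n8  → match P2@[16:17]
[18] read 'c'  n8⇒n7 ·f
[19] read 'b'  n7⇒n8  → match P2@[18:19]
[20] read 'c'  n8⇒n7 ·f
[21] read 'b'  n7⇒n8  → match P2@[20:21]
[22] read 'a'  n8⇒n17  → match P6@[20:22]
[23] read 'b'  n17⇒n2 ·f
[24] read 'c'  n2⇒n3
[25] read 'b'  n3⇒n4  → match P0@[22:25],P2@[24:25]
[26] read 'd'  n4⇒n5 ·f  → match P5@[26:26]
[27] read 'a'  n5⇒n9
[28] read 'd'  n9⇒n10  → match P5@[28:28]
[29] read 'c'  n10⇒n11
[30] read 'b'  n11⇒n12  → match P2@[29:30]
[31] read 'a'  n12⇒n13  → match P3@[26:31],P6@[29:31]
[32] read 'a'  n13⇒n1 ·f
[33] read 'b'  n1⇒n2
[34] read 'c'  n2⇒n3
[35] read 'b'  n3⇒n4  → match P0@[32:35],P2@[34:35]
[36] read 'b'  n4⇒n14 ·f
[37] read 'b'  n14⇒n14 ·f
[38] read 'a'  n14⇒n15
[39] read 'd'  n15⇒n16  → match P4@[37:39],P5@[39:39]
[40] read 'a'  n16⇒n9 ·f
[41] read 'c'  n9⇒n7 ·f
[42] read 'b'  n7⇒n8  → match P2@[41:42]
[43] read 'd'  n8⇒n5 ·f  → match P5@[43:43]
[44] read 'd'  n5⇒n5 ·f  → match P5@[44:44]
[45] read 'd'  n5⇒n5 ·f  → match P5@[45:45]
[46] read 'd'  n5⇒n5 ·f  → match P5@[46:46]
[47] read 'a'  n5⇒n9
[48] read 'd'  n9⇒n10  → match P5@[48:48]
[49] read 'c'  n10⇒n11
[50] read 'b'  n11⇒n12  → match P2@[49:50]
[51] read 'a'  n12⇒n13  → match P3@[46:51],P6@[49:51]
[52] read 'c'  n13⇒n7 ·f
[53] read 'b'  n7⇒n8  → match P2@[52:53]
[54] read 'b'  n8⇒n14 ·f
[55] read 'c'  n14⇒n7 ·f
[56] read 'b'  n7⇒n8  → match P2@[55:56]
[57] read 'a'  n8⇒n17  → match P6@[55:57]
[58] read 'a'  n17⇒n1 ·f
[59] read 'b'  n1⇒n2
[60] read 'a'  n2⇒n15 ·f
[61] read 'd'  n15⇒n16  → match P4@[59:61],P5@[61:61]
[62] read 'a'  n16⇒n9 ·f
[63] read 'b'  n9⇒n2 ·f
[64] read 'a'  n2⇒n15 ·f
[65] read 'b'  n15⇒n2 ·f
[66] read 'd'  n2⇒n5 ·f  → match P5@[66:66]
[67] read 'a'  n5⇒n9
[68] read 'd'  n9⇒n10  → match P5@[68:68]
[69] read 'c'  n10⇒n11
[70] read 'b'  n11⇒n12  → match P2@[69:70]
[71] read 'a'  n12⇒n13  → match P3@[66:71],P6@[69:71]
[72] read 'd'  n13⇒n16 ·f  → match P4@[70:72],P5@[72:72]
[73] read 'd'  n16⇒n5 ·f  → match P5@[73:73]
[74] read 'd'  n5⇒n5 ·f  → match P5@[74:74]
[75] read 'd'  n5⇒n5 ·f  → match P5@[75:75]

Matches: [[0,5],[2,5],[4,5],[5,1],[7,5],[8,5],[12,2],[14,2],[15,6],[17,2],[19,2],[21,2],[22,6],[25,0],[25,2],[26,5],[28,5],[30,2],[31,3],[31,6],[35,0],[35,2],[39,4],[39,5],[42,2],[43,5],[44,5],[45,5],[46,5],[48,5],[50,2],[51,3],[51,6],[53,2],[56,2],[57,6],[61,4],[61,5],[66,5],[68,5],[70,2],[71,3],[71,6],[72,4],[72,5],[73,5],[74,5],[75,5]]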